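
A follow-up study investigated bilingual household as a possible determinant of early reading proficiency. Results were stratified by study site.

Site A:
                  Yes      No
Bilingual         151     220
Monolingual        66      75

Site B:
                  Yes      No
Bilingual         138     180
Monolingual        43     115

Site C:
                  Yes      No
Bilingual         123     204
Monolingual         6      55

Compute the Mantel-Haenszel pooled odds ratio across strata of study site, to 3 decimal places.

OR_MH = Σ(aᵢdᵢ/nᵢ) / Σ(bᵢcᵢ/nᵢ), where nᵢ is the stratum total.
Stratum 1 (Site A): n = 512; a·d/n = 151·75/512 = 22.1191; b·c/n = 220·66/512 = 28.3594
Stratum 2 (Site B): n = 476; a·d/n = 138·115/476 = 33.3403; b·c/n = 180·43/476 = 16.2605
Stratum 3 (Site C): n = 388; a·d/n = 123·55/388 = 17.4356; b·c/n = 204·6/388 = 3.1546
OR_MH = (22.1191 + 33.3403 + 17.4356) / (28.3594 + 16.2605 + 3.1546) = 72.8950 / 47.7745 = 1.52581

1.526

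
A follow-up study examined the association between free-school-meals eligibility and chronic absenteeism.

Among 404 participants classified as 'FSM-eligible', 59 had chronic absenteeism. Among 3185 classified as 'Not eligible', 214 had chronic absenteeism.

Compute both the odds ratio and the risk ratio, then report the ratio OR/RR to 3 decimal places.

From the description: a = 59, b = 345, c = 214, d = 2971.
OR = (59·2971)/(345·214) = 175289/73830 = 2.37422
Risk in exposed = 59/404 = 0.14604; risk in unexposed = 214/3185 = 0.06719; RR = 2.17353
OR/RR = 2.37422 / 2.17353 = 1.09233
The outcome is not rare, so the OR lies further from 1 than the RR.

1.092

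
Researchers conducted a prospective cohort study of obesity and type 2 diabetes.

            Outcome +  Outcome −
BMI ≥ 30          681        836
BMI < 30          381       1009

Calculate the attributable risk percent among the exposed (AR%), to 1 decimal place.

Cells: a = 681, b = 836, c = 381, d = 1009.
Risk in exposed = 681/1517 = 0.44891; risk in unexposed = 381/1390 = 0.27410.
RR = 0.44891/0.27410 = 1.63776
AR% = (RR − 1)/RR × 100 = (1.63776 − 1)/1.63776 × 100 = 38.9411%

38.9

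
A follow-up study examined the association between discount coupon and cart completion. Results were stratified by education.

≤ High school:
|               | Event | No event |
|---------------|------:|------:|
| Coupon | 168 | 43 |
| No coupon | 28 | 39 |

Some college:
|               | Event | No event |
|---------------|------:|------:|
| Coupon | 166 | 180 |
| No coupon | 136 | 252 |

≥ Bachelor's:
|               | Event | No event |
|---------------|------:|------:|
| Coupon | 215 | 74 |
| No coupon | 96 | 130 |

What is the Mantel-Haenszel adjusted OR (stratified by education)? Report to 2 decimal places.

2.62

OR_MH = Σ(aᵢdᵢ/nᵢ) / Σ(bᵢcᵢ/nᵢ), where nᵢ is the stratum total.
Stratum 1 (≤ High school): n = 278; a·d/n = 168·39/278 = 23.5683; b·c/n = 43·28/278 = 4.3309
Stratum 2 (Some college): n = 734; a·d/n = 166·252/734 = 56.9918; b·c/n = 180·136/734 = 33.3515
Stratum 3 (≥ Bachelor's): n = 515; a·d/n = 215·130/515 = 54.2718; b·c/n = 74·96/515 = 13.7942
OR_MH = (23.5683 + 56.9918 + 54.2718) / (4.3309 + 33.3515 + 13.7942) = 134.8320 / 51.4766 = 2.61929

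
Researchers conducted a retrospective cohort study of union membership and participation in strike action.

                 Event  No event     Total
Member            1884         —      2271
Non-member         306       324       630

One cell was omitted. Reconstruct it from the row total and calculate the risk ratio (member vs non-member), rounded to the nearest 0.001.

1.708

The missing cell is in the exposed row: 2271 − 1884 = 387.
So a = 1884, b = 387, c = 306, d = 324.
RR = [a/(a+b)] / [c/(c+d)] = (1884/2271) / (306/630) = 0.82959/0.48571 = 1.70798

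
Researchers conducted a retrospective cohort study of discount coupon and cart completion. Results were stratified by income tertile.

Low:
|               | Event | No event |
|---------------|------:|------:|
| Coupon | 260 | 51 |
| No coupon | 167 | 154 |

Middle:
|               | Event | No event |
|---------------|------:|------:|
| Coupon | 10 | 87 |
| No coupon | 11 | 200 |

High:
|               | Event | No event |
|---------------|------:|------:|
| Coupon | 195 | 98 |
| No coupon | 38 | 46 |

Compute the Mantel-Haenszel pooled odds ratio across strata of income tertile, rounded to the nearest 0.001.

OR_MH = Σ(aᵢdᵢ/nᵢ) / Σ(bᵢcᵢ/nᵢ), where nᵢ is the stratum total.
Stratum 1 (Low): n = 632; a·d/n = 260·154/632 = 63.3544; b·c/n = 51·167/632 = 13.4763
Stratum 2 (Middle): n = 308; a·d/n = 10·200/308 = 6.4935; b·c/n = 87·11/308 = 3.1071
Stratum 3 (High): n = 377; a·d/n = 195·46/377 = 23.7931; b·c/n = 98·38/377 = 9.8780
OR_MH = (63.3544 + 6.4935 + 23.7931) / (13.4763 + 3.1071 + 9.8780) = 93.6410 / 26.4614 = 3.53878

3.539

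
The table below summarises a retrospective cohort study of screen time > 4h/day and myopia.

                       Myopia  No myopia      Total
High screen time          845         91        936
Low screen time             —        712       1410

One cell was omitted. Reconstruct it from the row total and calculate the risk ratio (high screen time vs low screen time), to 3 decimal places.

The missing cell is in the unexposed row: 1410 − 712 = 698.
So a = 845, b = 91, c = 698, d = 712.
RR = [a/(a+b)] / [c/(c+d)] = (845/936) / (698/1410) = 0.90278/0.49504 = 1.82366

1.824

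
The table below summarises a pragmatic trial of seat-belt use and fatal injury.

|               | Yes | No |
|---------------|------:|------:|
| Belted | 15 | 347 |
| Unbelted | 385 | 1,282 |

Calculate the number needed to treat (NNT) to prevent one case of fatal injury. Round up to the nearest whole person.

Risk in treated group = 15/362 = 0.04144; risk in control = 385/1667 = 0.23095.
Absolute risk reduction = 0.23095 − 0.04144 = 0.18952
NNT = 1 / ARR = 1 / 0.18952 = 5.277 → round up → 6

6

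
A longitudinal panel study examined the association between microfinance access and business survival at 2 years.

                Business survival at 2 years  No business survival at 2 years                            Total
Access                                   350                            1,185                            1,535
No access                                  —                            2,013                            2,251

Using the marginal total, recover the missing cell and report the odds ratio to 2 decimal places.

2.50

The missing cell is in the unexposed row: 2251 − 2013 = 238.
So a = 350, b = 1185, c = 238, d = 2013.
OR = (a·d)/(b·c) = (350 × 2013) / (1185 × 238) = 704550 / 282030 = 2.49814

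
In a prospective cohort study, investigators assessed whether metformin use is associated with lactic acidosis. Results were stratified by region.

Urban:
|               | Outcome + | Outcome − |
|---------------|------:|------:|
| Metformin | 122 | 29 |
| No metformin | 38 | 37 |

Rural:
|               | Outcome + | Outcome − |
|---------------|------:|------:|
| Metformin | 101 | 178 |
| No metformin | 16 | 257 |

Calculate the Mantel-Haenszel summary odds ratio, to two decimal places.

OR_MH = Σ(aᵢdᵢ/nᵢ) / Σ(bᵢcᵢ/nᵢ), where nᵢ is the stratum total.
Stratum 1 (Urban): n = 226; a·d/n = 122·37/226 = 19.9735; b·c/n = 29·38/226 = 4.8761
Stratum 2 (Rural): n = 552; a·d/n = 101·257/552 = 47.0236; b·c/n = 178·16/552 = 5.1594
OR_MH = (19.9735 + 47.0236) / (4.8761 + 5.1594) = 66.9970 / 10.0355 = 6.67598

6.68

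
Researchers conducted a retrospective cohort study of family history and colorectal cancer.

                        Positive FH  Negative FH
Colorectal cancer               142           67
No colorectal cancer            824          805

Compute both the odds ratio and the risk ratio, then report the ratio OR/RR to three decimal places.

1.082

Reading the table with exposure as columns: a = 142 (Positive FH, case), b = 824 (Positive FH, non-case), c = 67 (Negative FH, case), d = 805.
OR = (142·805)/(824·67) = 114310/55208 = 2.07053
Risk in exposed = 142/966 = 0.14700; risk in unexposed = 67/872 = 0.07683; RR = 1.91317
OR/RR = 2.07053 / 1.91317 = 1.08225
The outcome is not rare, so the OR lies further from 1 than the RR.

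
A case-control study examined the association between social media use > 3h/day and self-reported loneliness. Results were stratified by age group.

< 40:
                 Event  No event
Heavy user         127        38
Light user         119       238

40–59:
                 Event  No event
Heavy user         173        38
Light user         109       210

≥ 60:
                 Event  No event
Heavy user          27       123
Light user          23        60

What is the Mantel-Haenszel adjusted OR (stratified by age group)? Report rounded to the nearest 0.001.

4.661

OR_MH = Σ(aᵢdᵢ/nᵢ) / Σ(bᵢcᵢ/nᵢ), where nᵢ is the stratum total.
Stratum 1 (< 40): n = 522; a·d/n = 127·238/522 = 57.9042; b·c/n = 38·119/522 = 8.6628
Stratum 2 (40–59): n = 530; a·d/n = 173·210/530 = 68.5472; b·c/n = 38·109/530 = 7.8151
Stratum 3 (≥ 60): n = 233; a·d/n = 27·60/233 = 6.9528; b·c/n = 123·23/233 = 12.1416
OR_MH = (57.9042 + 68.5472 + 6.9528) / (8.6628 + 7.8151 + 12.1416) = 133.4042 / 28.6196 = 4.66129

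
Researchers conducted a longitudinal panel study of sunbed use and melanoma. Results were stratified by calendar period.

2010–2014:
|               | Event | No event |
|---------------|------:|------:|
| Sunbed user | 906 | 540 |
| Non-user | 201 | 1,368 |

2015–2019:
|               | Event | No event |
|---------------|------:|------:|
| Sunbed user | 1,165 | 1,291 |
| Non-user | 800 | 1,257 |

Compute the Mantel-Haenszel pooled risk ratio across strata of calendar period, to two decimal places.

1.89

RR_MH = Σ(aᵢ·n₀ᵢ/nᵢ) / Σ(cᵢ·n₁ᵢ/nᵢ), with n₁ᵢ = aᵢ+bᵢ (exposed), n₀ᵢ = cᵢ+dᵢ (unexposed), nᵢ = n₁ᵢ+n₀ᵢ.
Stratum 1 (2010–2014): n₁ = 1446, n₀ = 1569, n = 3015; a·n₀/n = 906·1569/3015 = 471.4806; c·n₁/n = 201·1446/3015 = 96.4000
Stratum 2 (2015–2019): n₁ = 2456, n₀ = 2057, n = 4513; a·n₀/n = 1165·2057/4513 = 531.0004; c·n₁/n = 800·2456/4513 = 435.3645
RR_MH = (471.4806 + 531.0004) / (96.4000 + 435.3645) = 1002.4810 / 531.7645 = 1.88520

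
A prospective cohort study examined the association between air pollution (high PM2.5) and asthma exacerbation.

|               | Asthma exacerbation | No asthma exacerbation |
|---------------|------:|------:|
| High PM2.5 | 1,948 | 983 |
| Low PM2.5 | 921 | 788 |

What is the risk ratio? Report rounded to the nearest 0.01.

1.23

Cells: a = 1948, b = 983, c = 921, d = 788.
Risk in exposed = 1948/2931 = 0.66462; risk in unexposed = 921/1709 = 0.53891.
RR = 0.66462 / 0.53891 = 1.23326
The risk among the exposed is 1.23 times that among the unexposed.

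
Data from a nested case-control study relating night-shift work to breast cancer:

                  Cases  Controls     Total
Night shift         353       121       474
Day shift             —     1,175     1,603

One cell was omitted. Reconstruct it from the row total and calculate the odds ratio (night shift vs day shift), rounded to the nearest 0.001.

The missing cell is in the unexposed row: 1603 − 1175 = 428.
So a = 353, b = 121, c = 428, d = 1175.
OR = (a·d)/(b·c) = (353 × 1175) / (121 × 428) = 414775 / 51788 = 8.00909

8.009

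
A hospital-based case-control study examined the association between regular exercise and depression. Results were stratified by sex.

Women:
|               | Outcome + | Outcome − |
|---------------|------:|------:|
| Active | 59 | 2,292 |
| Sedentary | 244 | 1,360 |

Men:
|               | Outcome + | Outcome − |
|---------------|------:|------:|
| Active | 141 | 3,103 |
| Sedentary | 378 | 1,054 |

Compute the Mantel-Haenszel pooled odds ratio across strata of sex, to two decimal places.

OR_MH = Σ(aᵢdᵢ/nᵢ) / Σ(bᵢcᵢ/nᵢ), where nᵢ is the stratum total.
Stratum 1 (Women): n = 3955; a·d/n = 59·1360/3955 = 20.2882; b·c/n = 2292·244/3955 = 141.4028
Stratum 2 (Men): n = 4676; a·d/n = 141·1054/4676 = 31.7823; b·c/n = 3103·378/4676 = 250.8413
OR_MH = (20.2882 + 31.7823) / (141.4028 + 250.8413) = 52.0705 / 392.2441 = 0.13275

0.13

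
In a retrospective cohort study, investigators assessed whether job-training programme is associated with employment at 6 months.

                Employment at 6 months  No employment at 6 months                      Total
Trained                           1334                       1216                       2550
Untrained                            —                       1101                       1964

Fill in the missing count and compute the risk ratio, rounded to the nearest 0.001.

The missing cell is in the unexposed row: 1964 − 1101 = 863.
So a = 1334, b = 1216, c = 863, d = 1101.
RR = [a/(a+b)] / [c/(c+d)] = (1334/2550) / (863/1964) = 0.52314/0.43941 = 1.19055

1.191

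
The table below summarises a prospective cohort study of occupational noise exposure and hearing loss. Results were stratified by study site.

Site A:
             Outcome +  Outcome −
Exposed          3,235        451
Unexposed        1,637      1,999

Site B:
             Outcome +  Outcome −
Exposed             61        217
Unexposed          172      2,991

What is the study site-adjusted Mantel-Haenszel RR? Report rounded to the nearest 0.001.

RR_MH = Σ(aᵢ·n₀ᵢ/nᵢ) / Σ(cᵢ·n₁ᵢ/nᵢ), with n₁ᵢ = aᵢ+bᵢ (exposed), n₀ᵢ = cᵢ+dᵢ (unexposed), nᵢ = n₁ᵢ+n₀ᵢ.
Stratum 1 (Site A): n₁ = 3686, n₀ = 3636, n = 7322; a·n₀/n = 3235·3636/7322 = 1606.4545; c·n₁/n = 1637·3686/7322 = 824.0893
Stratum 2 (Site B): n₁ = 278, n₀ = 3163, n = 3441; a·n₀/n = 61·3163/3441 = 56.0718; c·n₁/n = 172·278/3441 = 13.8960
RR_MH = (1606.4545 + 56.0718) / (824.0893 + 13.8960) = 1662.5263 / 837.9853 = 1.98396

1.984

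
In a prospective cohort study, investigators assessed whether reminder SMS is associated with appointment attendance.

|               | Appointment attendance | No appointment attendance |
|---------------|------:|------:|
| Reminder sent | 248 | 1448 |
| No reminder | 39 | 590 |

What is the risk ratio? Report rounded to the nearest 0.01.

2.36

Cells: a = 248, b = 1448, c = 39, d = 590.
Risk in exposed = 248/1696 = 0.14623; risk in unexposed = 39/629 = 0.06200.
RR = 0.14623 / 0.06200 = 2.35837
The risk among the exposed is 2.36 times that among the unexposed.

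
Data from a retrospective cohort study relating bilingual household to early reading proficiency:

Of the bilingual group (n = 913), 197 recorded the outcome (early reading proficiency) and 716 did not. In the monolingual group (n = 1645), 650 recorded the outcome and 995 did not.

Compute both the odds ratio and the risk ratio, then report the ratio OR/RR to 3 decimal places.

0.771

From the description: a = 197, b = 716, c = 650, d = 995.
OR = (197·995)/(716·650) = 196015/465400 = 0.42118
Risk in exposed = 197/913 = 0.21577; risk in unexposed = 650/1645 = 0.39514; RR = 0.54607
OR/RR = 0.42118 / 0.54607 = 0.77129
The outcome is not rare, so the OR lies further from 1 than the RR.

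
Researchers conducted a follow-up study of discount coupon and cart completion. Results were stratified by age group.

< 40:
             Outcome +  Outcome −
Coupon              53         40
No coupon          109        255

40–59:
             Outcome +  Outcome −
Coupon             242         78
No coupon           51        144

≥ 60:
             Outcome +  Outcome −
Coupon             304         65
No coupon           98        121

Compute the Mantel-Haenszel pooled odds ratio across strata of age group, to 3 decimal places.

5.687

OR_MH = Σ(aᵢdᵢ/nᵢ) / Σ(bᵢcᵢ/nᵢ), where nᵢ is the stratum total.
Stratum 1 (< 40): n = 457; a·d/n = 53·255/457 = 29.5733; b·c/n = 40·109/457 = 9.5405
Stratum 2 (40–59): n = 515; a·d/n = 242·144/515 = 67.6660; b·c/n = 78·51/515 = 7.7243
Stratum 3 (≥ 60): n = 588; a·d/n = 304·121/588 = 62.5578; b·c/n = 65·98/588 = 10.8333
OR_MH = (29.5733 + 67.6660 + 62.5578) / (9.5405 + 7.7243 + 10.8333) = 159.7971 / 28.0981 = 5.68712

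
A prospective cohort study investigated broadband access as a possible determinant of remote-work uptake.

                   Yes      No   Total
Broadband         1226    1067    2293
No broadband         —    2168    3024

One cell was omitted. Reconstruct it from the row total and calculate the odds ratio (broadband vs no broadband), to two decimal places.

The missing cell is in the unexposed row: 3024 − 2168 = 856.
So a = 1226, b = 1067, c = 856, d = 2168.
OR = (a·d)/(b·c) = (1226 × 2168) / (1067 × 856) = 2657968 / 913352 = 2.91012

2.91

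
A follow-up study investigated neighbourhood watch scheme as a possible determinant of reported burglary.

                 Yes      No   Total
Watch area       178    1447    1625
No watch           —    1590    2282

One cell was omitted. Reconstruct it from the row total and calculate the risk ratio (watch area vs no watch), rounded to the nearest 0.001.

The missing cell is in the unexposed row: 2282 − 1590 = 692.
So a = 178, b = 1447, c = 692, d = 1590.
RR = [a/(a+b)] / [c/(c+d)] = (178/1625) / (692/2282) = 0.10954/0.30324 = 0.36122

0.361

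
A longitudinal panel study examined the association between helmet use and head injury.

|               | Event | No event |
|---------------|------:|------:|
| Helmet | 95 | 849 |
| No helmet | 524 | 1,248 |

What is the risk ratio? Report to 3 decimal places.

0.340

Cells: a = 95, b = 849, c = 524, d = 1248.
Risk in exposed = 95/944 = 0.10064; risk in unexposed = 524/1772 = 0.29571.
RR = 0.10064 / 0.29571 = 0.34032
The risk is 66% lower among the exposed than among the unexposed.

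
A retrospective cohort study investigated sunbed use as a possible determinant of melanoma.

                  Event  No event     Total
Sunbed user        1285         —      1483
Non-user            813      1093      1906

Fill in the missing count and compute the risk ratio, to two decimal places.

2.03

The missing cell is in the exposed row: 1483 − 1285 = 198.
So a = 1285, b = 198, c = 813, d = 1093.
RR = [a/(a+b)] / [c/(c+d)] = (1285/1483) / (813/1906) = 0.86649/0.42655 = 2.03139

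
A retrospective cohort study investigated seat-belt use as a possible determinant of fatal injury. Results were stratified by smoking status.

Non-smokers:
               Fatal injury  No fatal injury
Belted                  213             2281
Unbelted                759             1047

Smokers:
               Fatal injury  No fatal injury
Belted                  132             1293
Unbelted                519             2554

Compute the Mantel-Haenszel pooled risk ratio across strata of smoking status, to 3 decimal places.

RR_MH = Σ(aᵢ·n₀ᵢ/nᵢ) / Σ(cᵢ·n₁ᵢ/nᵢ), with n₁ᵢ = aᵢ+bᵢ (exposed), n₀ᵢ = cᵢ+dᵢ (unexposed), nᵢ = n₁ᵢ+n₀ᵢ.
Stratum 1 (Non-smokers): n₁ = 2494, n₀ = 1806, n = 4300; a·n₀/n = 213·1806/4300 = 89.4600; c·n₁/n = 759·2494/4300 = 440.2200
Stratum 2 (Smokers): n₁ = 1425, n₀ = 3073, n = 4498; a·n₀/n = 132·3073/4498 = 90.1814; c·n₁/n = 519·1425/4498 = 164.4231
RR_MH = (89.4600 + 90.1814) / (440.2200 + 164.4231) = 179.6414 / 604.6431 = 0.29710

0.297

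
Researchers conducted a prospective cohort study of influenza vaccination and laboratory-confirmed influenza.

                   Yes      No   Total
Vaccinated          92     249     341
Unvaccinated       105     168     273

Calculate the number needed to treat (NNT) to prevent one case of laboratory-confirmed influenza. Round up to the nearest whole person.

9

Risk in treated group = 92/341 = 0.26979; risk in control = 105/273 = 0.38462.
Absolute risk reduction = 0.38462 − 0.26979 = 0.11482
NNT = 1 / ARR = 1 / 0.11482 = 8.709 → round up → 9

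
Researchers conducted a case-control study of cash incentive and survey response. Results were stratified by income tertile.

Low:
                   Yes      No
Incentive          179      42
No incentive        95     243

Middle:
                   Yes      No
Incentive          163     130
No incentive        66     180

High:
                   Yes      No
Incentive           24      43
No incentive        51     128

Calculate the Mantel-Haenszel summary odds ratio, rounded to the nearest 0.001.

4.527

OR_MH = Σ(aᵢdᵢ/nᵢ) / Σ(bᵢcᵢ/nᵢ), where nᵢ is the stratum total.
Stratum 1 (Low): n = 559; a·d/n = 179·243/559 = 77.8122; b·c/n = 42·95/559 = 7.1377
Stratum 2 (Middle): n = 539; a·d/n = 163·180/539 = 54.4341; b·c/n = 130·66/539 = 15.9184
Stratum 3 (High): n = 246; a·d/n = 24·128/246 = 12.4878; b·c/n = 43·51/246 = 8.9146
OR_MH = (77.8122 + 54.4341 + 12.4878) / (7.1377 + 15.9184 + 8.9146) = 144.7341 / 31.9707 = 4.52708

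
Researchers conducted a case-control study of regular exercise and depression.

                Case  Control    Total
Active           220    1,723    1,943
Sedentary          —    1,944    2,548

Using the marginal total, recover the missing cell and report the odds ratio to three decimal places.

The missing cell is in the unexposed row: 2548 − 1944 = 604.
So a = 220, b = 1723, c = 604, d = 1944.
OR = (a·d)/(b·c) = (220 × 1944) / (1723 × 604) = 427680 / 1040692 = 0.41096

0.411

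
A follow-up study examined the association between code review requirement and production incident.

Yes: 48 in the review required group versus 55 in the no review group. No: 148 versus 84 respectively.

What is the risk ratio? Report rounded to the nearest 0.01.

From the description: a = 48, b = 148, c = 55, d = 84.
Risk in exposed = 48/196 = 0.24490; risk in unexposed = 55/139 = 0.39568.
RR = 0.24490 / 0.39568 = 0.61892
The risk is 38% lower among the exposed than among the unexposed.

0.62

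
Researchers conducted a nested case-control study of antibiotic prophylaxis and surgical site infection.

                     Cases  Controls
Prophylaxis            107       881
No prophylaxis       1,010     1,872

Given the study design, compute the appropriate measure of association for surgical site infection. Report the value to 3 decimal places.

0.225

Cells: a = 107, b = 881, c = 1010, d = 1872.
This is a nested case-control study: participants were sampled on outcome status, so risks in the source population cannot be estimated directly — relative risk is not valid here. The odds ratio is the appropriate measure.
OR = (a·d)/(b·c) = (107 × 1872) / (881 × 1010) = 200304 / 889810 = 0.22511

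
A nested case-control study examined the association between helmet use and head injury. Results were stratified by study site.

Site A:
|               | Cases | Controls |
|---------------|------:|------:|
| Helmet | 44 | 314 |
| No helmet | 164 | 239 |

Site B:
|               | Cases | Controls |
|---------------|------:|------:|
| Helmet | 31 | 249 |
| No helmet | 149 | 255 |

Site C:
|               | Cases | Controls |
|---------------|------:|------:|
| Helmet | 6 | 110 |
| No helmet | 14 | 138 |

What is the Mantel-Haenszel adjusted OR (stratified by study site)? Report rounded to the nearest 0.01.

0.22

OR_MH = Σ(aᵢdᵢ/nᵢ) / Σ(bᵢcᵢ/nᵢ), where nᵢ is the stratum total.
Stratum 1 (Site A): n = 761; a·d/n = 44·239/761 = 13.8187; b·c/n = 314·164/761 = 67.6689
Stratum 2 (Site B): n = 684; a·d/n = 31·255/684 = 11.5570; b·c/n = 249·149/684 = 54.2412
Stratum 3 (Site C): n = 268; a·d/n = 6·138/268 = 3.0896; b·c/n = 110·14/268 = 5.7463
OR_MH = (13.8187 + 11.5570 + 3.0896) / (67.6689 + 54.2412 + 5.7463) = 28.4652 / 127.6564 = 0.22298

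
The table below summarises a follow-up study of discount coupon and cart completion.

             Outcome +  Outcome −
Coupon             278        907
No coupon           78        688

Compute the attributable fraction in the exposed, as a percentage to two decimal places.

Cells: a = 278, b = 907, c = 78, d = 688.
Risk in exposed = 278/1185 = 0.23460; risk in unexposed = 78/766 = 0.10183.
RR = 0.23460/0.10183 = 2.30388
AR% = (RR − 1)/RR × 100 = (2.30388 − 1)/2.30388 × 100 = 56.5950%

56.60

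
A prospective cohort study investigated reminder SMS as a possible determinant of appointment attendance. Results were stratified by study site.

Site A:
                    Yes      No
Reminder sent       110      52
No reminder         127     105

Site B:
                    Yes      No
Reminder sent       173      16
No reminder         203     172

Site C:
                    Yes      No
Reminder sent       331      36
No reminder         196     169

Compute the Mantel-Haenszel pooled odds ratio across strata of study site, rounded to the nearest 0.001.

4.928

OR_MH = Σ(aᵢdᵢ/nᵢ) / Σ(bᵢcᵢ/nᵢ), where nᵢ is the stratum total.
Stratum 1 (Site A): n = 394; a·d/n = 110·105/394 = 29.3147; b·c/n = 52·127/394 = 16.7614
Stratum 2 (Site B): n = 564; a·d/n = 173·172/564 = 52.7589; b·c/n = 16·203/564 = 5.7589
Stratum 3 (Site C): n = 732; a·d/n = 331·169/732 = 76.4194; b·c/n = 36·196/732 = 9.6393
OR_MH = (29.3147 + 52.7589 + 76.4194) / (16.7614 + 5.7589 + 9.6393) = 158.4930 / 32.1596 = 4.92832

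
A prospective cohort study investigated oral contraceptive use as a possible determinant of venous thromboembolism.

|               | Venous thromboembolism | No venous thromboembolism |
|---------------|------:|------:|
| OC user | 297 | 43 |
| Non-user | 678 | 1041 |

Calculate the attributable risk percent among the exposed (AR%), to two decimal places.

54.85

Cells: a = 297, b = 43, c = 678, d = 1041.
Risk in exposed = 297/340 = 0.87353; risk in unexposed = 678/1719 = 0.39442.
RR = 0.87353/0.39442 = 2.21474
AR% = (RR − 1)/RR × 100 = (2.21474 − 1)/2.21474 × 100 = 54.8481%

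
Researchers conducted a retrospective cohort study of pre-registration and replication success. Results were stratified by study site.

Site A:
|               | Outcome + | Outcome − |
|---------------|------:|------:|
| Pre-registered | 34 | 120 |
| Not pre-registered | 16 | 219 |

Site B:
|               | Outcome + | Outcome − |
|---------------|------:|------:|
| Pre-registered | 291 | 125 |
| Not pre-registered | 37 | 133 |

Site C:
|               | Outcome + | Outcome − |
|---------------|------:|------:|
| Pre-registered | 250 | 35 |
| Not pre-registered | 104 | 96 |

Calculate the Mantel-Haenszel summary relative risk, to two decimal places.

2.22

RR_MH = Σ(aᵢ·n₀ᵢ/nᵢ) / Σ(cᵢ·n₁ᵢ/nᵢ), with n₁ᵢ = aᵢ+bᵢ (exposed), n₀ᵢ = cᵢ+dᵢ (unexposed), nᵢ = n₁ᵢ+n₀ᵢ.
Stratum 1 (Site A): n₁ = 154, n₀ = 235, n = 389; a·n₀/n = 34·235/389 = 20.5398; c·n₁/n = 16·154/389 = 6.3342
Stratum 2 (Site B): n₁ = 416, n₀ = 170, n = 586; a·n₀/n = 291·170/586 = 84.4198; c·n₁/n = 37·416/586 = 26.2662
Stratum 3 (Site C): n₁ = 285, n₀ = 200, n = 485; a·n₀/n = 250·200/485 = 103.0928; c·n₁/n = 104·285/485 = 61.1134
RR_MH = (20.5398 + 84.4198 + 103.0928) / (6.3342 + 26.2662 + 61.1134) = 208.0524 / 93.7138 = 2.22008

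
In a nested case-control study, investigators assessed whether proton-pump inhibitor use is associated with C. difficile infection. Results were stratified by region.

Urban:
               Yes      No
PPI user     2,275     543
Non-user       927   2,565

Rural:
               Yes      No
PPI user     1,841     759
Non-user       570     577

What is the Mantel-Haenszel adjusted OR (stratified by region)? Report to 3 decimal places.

6.189

OR_MH = Σ(aᵢdᵢ/nᵢ) / Σ(bᵢcᵢ/nᵢ), where nᵢ is the stratum total.
Stratum 1 (Urban): n = 6310; a·d/n = 2275·2565/6310 = 924.7821; b·c/n = 543·927/6310 = 79.7719
Stratum 2 (Rural): n = 3747; a·d/n = 1841·577/3747 = 283.4953; b·c/n = 759·570/3747 = 115.4604
OR_MH = (924.7821 + 283.4953) / (79.7719 + 115.4604) = 1208.2774 / 195.2323 = 6.18892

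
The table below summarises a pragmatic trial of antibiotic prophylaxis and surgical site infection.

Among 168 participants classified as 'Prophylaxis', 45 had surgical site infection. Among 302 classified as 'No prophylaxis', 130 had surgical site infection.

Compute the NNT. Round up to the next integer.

7

Risk in treated group = 45/168 = 0.26786; risk in control = 130/302 = 0.43046.
Absolute risk reduction = 0.43046 − 0.26786 = 0.16261
NNT = 1 / ARR = 1 / 0.16261 = 6.150 → round up → 7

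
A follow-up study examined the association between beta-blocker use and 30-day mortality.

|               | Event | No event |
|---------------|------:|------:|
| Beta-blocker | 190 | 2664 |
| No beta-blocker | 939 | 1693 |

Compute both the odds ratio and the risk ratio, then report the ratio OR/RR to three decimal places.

0.689

Cells: a = 190, b = 2664, c = 939, d = 1693.
OR = (190·1693)/(2664·939) = 321670/2501496 = 0.12859
Risk in exposed = 190/2854 = 0.06657; risk in unexposed = 939/2632 = 0.35676; RR = 0.18660
OR/RR = 0.12859 / 0.18660 = 0.68911
The outcome is not rare, so the OR lies further from 1 than the RR.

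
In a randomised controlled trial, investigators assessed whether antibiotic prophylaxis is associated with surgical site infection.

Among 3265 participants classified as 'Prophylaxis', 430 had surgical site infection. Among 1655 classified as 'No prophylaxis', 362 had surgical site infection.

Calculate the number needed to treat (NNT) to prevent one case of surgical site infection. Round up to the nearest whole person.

12

Risk in treated group = 430/3265 = 0.13170; risk in control = 362/1655 = 0.21873.
Absolute risk reduction = 0.21873 − 0.13170 = 0.08703
NNT = 1 / ARR = 1 / 0.08703 = 11.490 → round up → 12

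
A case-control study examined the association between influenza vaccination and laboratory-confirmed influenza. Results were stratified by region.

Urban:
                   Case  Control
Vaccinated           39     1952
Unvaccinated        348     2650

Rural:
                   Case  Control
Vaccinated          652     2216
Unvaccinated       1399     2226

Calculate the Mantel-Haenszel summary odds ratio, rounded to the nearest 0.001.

OR_MH = Σ(aᵢdᵢ/nᵢ) / Σ(bᵢcᵢ/nᵢ), where nᵢ is the stratum total.
Stratum 1 (Urban): n = 4989; a·d/n = 39·2650/4989 = 20.7156; b·c/n = 1952·348/4989 = 136.1587
Stratum 2 (Rural): n = 6493; a·d/n = 652·2226/6493 = 223.5256; b·c/n = 2216·1399/6493 = 477.4656
OR_MH = (20.7156 + 223.5256) / (136.1587 + 477.4656) = 244.2412 / 613.6243 = 0.39803

0.398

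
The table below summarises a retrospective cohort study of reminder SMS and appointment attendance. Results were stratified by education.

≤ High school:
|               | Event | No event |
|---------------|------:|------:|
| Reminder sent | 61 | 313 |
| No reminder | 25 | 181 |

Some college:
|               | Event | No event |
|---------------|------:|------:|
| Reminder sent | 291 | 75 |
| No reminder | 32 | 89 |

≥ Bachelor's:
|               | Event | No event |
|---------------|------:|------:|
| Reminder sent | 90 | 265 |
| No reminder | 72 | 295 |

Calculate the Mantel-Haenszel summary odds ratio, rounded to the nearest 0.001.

OR_MH = Σ(aᵢdᵢ/nᵢ) / Σ(bᵢcᵢ/nᵢ), where nᵢ is the stratum total.
Stratum 1 (≤ High school): n = 580; a·d/n = 61·181/580 = 19.0362; b·c/n = 313·25/580 = 13.4914
Stratum 2 (Some college): n = 487; a·d/n = 291·89/487 = 53.1807; b·c/n = 75·32/487 = 4.9281
Stratum 3 (≥ Bachelor's): n = 722; a·d/n = 90·295/722 = 36.7729; b·c/n = 265·72/722 = 26.4266
OR_MH = (19.0362 + 53.1807 + 36.7729) / (13.4914 + 4.9281 + 26.4266) = 108.9898 / 44.8461 = 2.43031

2.430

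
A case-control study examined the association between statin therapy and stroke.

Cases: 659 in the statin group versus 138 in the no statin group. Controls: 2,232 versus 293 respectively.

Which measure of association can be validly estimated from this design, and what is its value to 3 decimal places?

0.627

From the description: a = 659, b = 2232, c = 138, d = 293.
This is a case-control study: participants were sampled on outcome status, so risks in the source population cannot be estimated directly — relative risk is not valid here. The odds ratio is the appropriate measure.
OR = (a·d)/(b·c) = (659 × 293) / (2232 × 138) = 193087 / 308016 = 0.62687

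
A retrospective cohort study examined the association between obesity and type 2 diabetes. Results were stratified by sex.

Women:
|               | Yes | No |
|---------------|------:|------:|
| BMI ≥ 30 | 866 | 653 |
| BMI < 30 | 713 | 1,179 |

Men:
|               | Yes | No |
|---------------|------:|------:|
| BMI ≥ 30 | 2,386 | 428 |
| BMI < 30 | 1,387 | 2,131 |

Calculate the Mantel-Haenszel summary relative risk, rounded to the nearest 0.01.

1.93

RR_MH = Σ(aᵢ·n₀ᵢ/nᵢ) / Σ(cᵢ·n₁ᵢ/nᵢ), with n₁ᵢ = aᵢ+bᵢ (exposed), n₀ᵢ = cᵢ+dᵢ (unexposed), nᵢ = n₁ᵢ+n₀ᵢ.
Stratum 1 (Women): n₁ = 1519, n₀ = 1892, n = 3411; a·n₀/n = 866·1892/3411 = 480.3495; c·n₁/n = 713·1519/3411 = 317.5160
Stratum 2 (Men): n₁ = 2814, n₀ = 3518, n = 6332; a·n₀/n = 2386·3518/6332 = 1325.6393; c·n₁/n = 1387·2814/6332 = 616.3958
RR_MH = (480.3495 + 1325.6393) / (317.5160 + 616.3958) = 1805.9888 / 933.9117 = 1.93379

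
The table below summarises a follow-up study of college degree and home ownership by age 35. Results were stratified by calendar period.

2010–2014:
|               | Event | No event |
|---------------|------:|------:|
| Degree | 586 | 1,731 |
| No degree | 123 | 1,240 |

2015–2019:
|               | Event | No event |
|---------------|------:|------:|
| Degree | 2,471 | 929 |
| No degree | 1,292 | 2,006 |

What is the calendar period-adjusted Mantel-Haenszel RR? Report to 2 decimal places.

1.96

RR_MH = Σ(aᵢ·n₀ᵢ/nᵢ) / Σ(cᵢ·n₁ᵢ/nᵢ), with n₁ᵢ = aᵢ+bᵢ (exposed), n₀ᵢ = cᵢ+dᵢ (unexposed), nᵢ = n₁ᵢ+n₀ᵢ.
Stratum 1 (2010–2014): n₁ = 2317, n₀ = 1363, n = 3680; a·n₀/n = 586·1363/3680 = 217.0429; c·n₁/n = 123·2317/3680 = 77.4432
Stratum 2 (2015–2019): n₁ = 3400, n₀ = 3298, n = 6698; a·n₀/n = 2471·3298/6698 = 1216.6853; c·n₁/n = 1292·3400/6698 = 655.8376
RR_MH = (217.0429 + 1216.6853) / (77.4432 + 655.8376) = 1433.7282 / 733.2808 = 1.95522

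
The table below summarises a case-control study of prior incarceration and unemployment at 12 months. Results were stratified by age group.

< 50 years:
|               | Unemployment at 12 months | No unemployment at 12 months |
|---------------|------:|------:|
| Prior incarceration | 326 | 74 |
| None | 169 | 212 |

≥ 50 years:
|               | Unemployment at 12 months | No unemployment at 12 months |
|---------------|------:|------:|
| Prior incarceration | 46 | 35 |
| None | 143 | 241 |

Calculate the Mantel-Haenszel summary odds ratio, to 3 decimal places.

4.195

OR_MH = Σ(aᵢdᵢ/nᵢ) / Σ(bᵢcᵢ/nᵢ), where nᵢ is the stratum total.
Stratum 1 (< 50 years): n = 781; a·d/n = 326·212/781 = 88.4917; b·c/n = 74·169/781 = 16.0128
Stratum 2 (≥ 50 years): n = 465; a·d/n = 46·241/465 = 23.8409; b·c/n = 35·143/465 = 10.7634
OR_MH = (88.4917 + 23.8409) / (16.0128 + 10.7634) = 112.3325 / 26.7762 = 4.19523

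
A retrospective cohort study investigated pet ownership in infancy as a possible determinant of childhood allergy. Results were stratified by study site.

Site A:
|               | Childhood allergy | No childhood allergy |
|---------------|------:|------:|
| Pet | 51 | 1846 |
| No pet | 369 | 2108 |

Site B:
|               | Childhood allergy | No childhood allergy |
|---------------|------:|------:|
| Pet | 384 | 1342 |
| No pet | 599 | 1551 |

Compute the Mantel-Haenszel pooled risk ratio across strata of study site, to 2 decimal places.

RR_MH = Σ(aᵢ·n₀ᵢ/nᵢ) / Σ(cᵢ·n₁ᵢ/nᵢ), with n₁ᵢ = aᵢ+bᵢ (exposed), n₀ᵢ = cᵢ+dᵢ (unexposed), nᵢ = n₁ᵢ+n₀ᵢ.
Stratum 1 (Site A): n₁ = 1897, n₀ = 2477, n = 4374; a·n₀/n = 51·2477/4374 = 28.8813; c·n₁/n = 369·1897/4374 = 160.0350
Stratum 2 (Site B): n₁ = 1726, n₀ = 2150, n = 3876; a·n₀/n = 384·2150/3876 = 213.0031; c·n₁/n = 599·1726/3876 = 266.7374
RR_MH = (28.8813 + 213.0031) / (160.0350 + 266.7374) = 241.8844 / 426.7723 = 0.56678

0.57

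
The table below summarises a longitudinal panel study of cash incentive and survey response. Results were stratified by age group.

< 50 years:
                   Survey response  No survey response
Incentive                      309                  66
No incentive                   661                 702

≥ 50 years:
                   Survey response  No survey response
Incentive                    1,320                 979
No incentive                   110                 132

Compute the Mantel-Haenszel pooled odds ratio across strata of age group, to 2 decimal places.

2.87

OR_MH = Σ(aᵢdᵢ/nᵢ) / Σ(bᵢcᵢ/nᵢ), where nᵢ is the stratum total.
Stratum 1 (< 50 years): n = 1738; a·d/n = 309·702/1738 = 124.8090; b·c/n = 66·661/1738 = 25.1013
Stratum 2 (≥ 50 years): n = 2541; a·d/n = 1320·132/2541 = 68.5714; b·c/n = 979·110/2541 = 42.3810
OR_MH = (124.8090 + 68.5714) / (25.1013 + 42.3810) = 193.3804 / 67.4822 = 2.86565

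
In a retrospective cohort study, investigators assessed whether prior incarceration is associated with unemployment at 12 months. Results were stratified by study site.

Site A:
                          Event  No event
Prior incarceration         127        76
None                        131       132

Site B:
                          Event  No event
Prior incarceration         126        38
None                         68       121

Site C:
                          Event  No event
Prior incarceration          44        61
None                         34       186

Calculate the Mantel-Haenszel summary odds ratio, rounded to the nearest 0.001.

OR_MH = Σ(aᵢdᵢ/nᵢ) / Σ(bᵢcᵢ/nᵢ), where nᵢ is the stratum total.
Stratum 1 (Site A): n = 466; a·d/n = 127·132/466 = 35.9742; b·c/n = 76·131/466 = 21.3648
Stratum 2 (Site B): n = 353; a·d/n = 126·121/353 = 43.1898; b·c/n = 38·68/353 = 7.3201
Stratum 3 (Site C): n = 325; a·d/n = 44·186/325 = 25.1815; b·c/n = 61·34/325 = 6.3815
OR_MH = (35.9742 + 43.1898 + 25.1815) / (21.3648 + 7.3201 + 6.3815) = 104.3456 / 35.0665 = 2.97565

2.976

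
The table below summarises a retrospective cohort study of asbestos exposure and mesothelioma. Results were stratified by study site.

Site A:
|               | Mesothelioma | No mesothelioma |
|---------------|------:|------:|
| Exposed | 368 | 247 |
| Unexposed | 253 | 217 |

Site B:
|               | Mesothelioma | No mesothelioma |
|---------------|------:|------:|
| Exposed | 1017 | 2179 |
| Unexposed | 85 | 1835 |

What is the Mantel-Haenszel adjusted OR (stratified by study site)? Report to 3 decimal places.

OR_MH = Σ(aᵢdᵢ/nᵢ) / Σ(bᵢcᵢ/nᵢ), where nᵢ is the stratum total.
Stratum 1 (Site A): n = 1085; a·d/n = 368·217/1085 = 73.6000; b·c/n = 247·253/1085 = 57.5954
Stratum 2 (Site B): n = 5116; a·d/n = 1017·1835/5116 = 364.7762; b·c/n = 2179·85/5116 = 36.2031
OR_MH = (73.6000 + 364.7762) / (57.5954 + 36.2031) = 438.3762 / 93.7985 = 4.67360

4.674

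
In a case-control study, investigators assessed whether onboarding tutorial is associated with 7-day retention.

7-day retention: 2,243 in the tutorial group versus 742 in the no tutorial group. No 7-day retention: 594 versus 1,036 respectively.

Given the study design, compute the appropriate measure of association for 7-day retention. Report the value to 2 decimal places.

5.27

From the description: a = 2243, b = 594, c = 742, d = 1036.
This is a case-control study: participants were sampled on outcome status, so risks in the source population cannot be estimated directly — relative risk is not valid here. The odds ratio is the appropriate measure.
OR = (a·d)/(b·c) = (2243 × 1036) / (594 × 742) = 2323748 / 440748 = 5.27228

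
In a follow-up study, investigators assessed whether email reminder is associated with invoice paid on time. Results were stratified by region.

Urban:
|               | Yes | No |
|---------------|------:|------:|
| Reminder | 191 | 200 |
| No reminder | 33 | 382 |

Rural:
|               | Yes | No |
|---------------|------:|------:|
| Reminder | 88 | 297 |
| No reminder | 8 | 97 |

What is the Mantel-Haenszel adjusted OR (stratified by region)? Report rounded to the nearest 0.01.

OR_MH = Σ(aᵢdᵢ/nᵢ) / Σ(bᵢcᵢ/nᵢ), where nᵢ is the stratum total.
Stratum 1 (Urban): n = 806; a·d/n = 191·382/806 = 90.5236; b·c/n = 200·33/806 = 8.1886
Stratum 2 (Rural): n = 490; a·d/n = 88·97/490 = 17.4204; b·c/n = 297·8/490 = 4.8490
OR_MH = (90.5236 + 17.4204) / (8.1886 + 4.8490) = 107.9440 / 13.0376 = 8.27946

8.28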